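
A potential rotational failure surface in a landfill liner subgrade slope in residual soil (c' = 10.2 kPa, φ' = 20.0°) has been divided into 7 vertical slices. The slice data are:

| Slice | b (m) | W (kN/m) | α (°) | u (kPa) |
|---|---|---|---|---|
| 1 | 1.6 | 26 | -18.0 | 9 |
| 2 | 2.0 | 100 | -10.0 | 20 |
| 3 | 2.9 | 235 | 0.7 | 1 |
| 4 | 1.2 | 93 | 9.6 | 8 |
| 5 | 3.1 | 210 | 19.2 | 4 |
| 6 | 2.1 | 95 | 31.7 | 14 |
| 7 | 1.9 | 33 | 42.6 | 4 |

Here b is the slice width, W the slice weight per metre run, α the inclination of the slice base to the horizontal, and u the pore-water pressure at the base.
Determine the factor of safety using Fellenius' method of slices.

Ordinary method of slices: FS = Σ[c'·Δl_i + (W_i cosα_i − u_i·Δl_i)·tanφ'] / Σ W_i sinα_i, with Δl_i = b_i / cosα_i.
Slice 1: Δl = 1.6/cos(-18.0°) = 1.682 m; N'_1 = 26·cos(-18.0°) − 9·1.682 = 9.6; c'Δl = 17.16; W sinα = -8.0
Slice 2: Δl = 2.0/cos(-10.0°) = 2.031 m; N'_2 = 100·cos(-10.0°) − 20·2.031 = 57.9; c'Δl = 20.71; W sinα = -17.4
Slice 3: Δl = 2.9/cos0.7° = 2.900 m; N'_3 = 235·cos0.7° − 1·2.900 = 232.1; c'Δl = 29.58; W sinα = 2.9
Slice 4: Δl = 1.2/cos9.6° = 1.217 m; N'_4 = 93·cos9.6° − 8·1.217 = 82.0; c'Δl = 12.41; W sinα = 15.5
Slice 5: Δl = 3.1/cos19.2° = 3.283 m; N'_5 = 210·cos19.2° − 4·3.283 = 185.2; c'Δl = 33.48; W sinα = 69.1
Slice 6: Δl = 2.1/cos31.7° = 2.468 m; N'_6 = 95·cos31.7° − 14·2.468 = 46.3; c'Δl = 25.18; W sinα = 49.9
Slice 7: Δl = 1.9/cos42.6° = 2.581 m; N'_7 = 33·cos42.6° − 4·2.581 = 14.0; c'Δl = 26.33; W sinα = 22.3
Σc'Δl = 164.9 kN/m; ΣN' = 626.9 kN/m; ΣW sinα = 134.3 kN/m
Resisting = 164.9 + 626.9·tan20.0° = 164.9 + 228.2 = 393.0 kN/m
FS = 393.0 / 134.3 = 2.927

FS = 2.93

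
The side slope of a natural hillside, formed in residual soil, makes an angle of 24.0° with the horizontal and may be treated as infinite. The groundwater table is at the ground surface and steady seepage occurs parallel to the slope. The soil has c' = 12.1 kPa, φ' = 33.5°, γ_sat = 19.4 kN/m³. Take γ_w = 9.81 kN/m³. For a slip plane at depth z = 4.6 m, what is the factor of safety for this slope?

With seepage parallel to the slope and the water table at the surface, the effective normal stress on the slip plane uses the buoyant unit weight γ' = γ_sat − γ_w while the driving shear stress uses γ_sat:
FS = [c' + γ' z cos²β tanφ'] / [γ_sat z sinβ cosβ]
γ' = 19.4 − 9.81 = 9.59 kN/m³
Numerator = 12.1 + 9.59·4.6·cos²24.0°·tan33.5° = 12.1 + 9.59·4.6·0.8346·0.6619 = 36.468 kPa
Denominator = 19.4·4.6·sin24.0°·cos24.0° = 19.4·4.6·0.4067·0.9135 = 33.159 kPa
FS = 36.468 / 33.159 = 1.100

FS = 1.10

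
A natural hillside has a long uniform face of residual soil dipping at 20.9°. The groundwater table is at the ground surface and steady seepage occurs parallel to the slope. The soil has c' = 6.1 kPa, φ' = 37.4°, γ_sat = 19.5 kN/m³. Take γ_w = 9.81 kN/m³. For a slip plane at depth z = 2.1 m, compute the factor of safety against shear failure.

With seepage parallel to the slope and the water table at the surface, the effective normal stress on the slip plane uses the buoyant unit weight γ' = γ_sat − γ_w while the driving shear stress uses γ_sat:
FS = [c' + γ' z cos²β tanφ'] / [γ_sat z sinβ cosβ]
γ' = 19.5 − 9.81 = 9.69 kN/m³
Numerator = 6.1 + 9.69·2.1·cos²20.9°·tan37.4° = 6.1 + 9.69·2.1·0.8727·0.7646 = 19.678 kPa
Denominator = 19.5·2.1·sin20.9°·cos20.9° = 19.5·2.1·0.3567·0.9342 = 13.647 kPa
FS = 19.678 / 13.647 = 1.442

FS = 1.44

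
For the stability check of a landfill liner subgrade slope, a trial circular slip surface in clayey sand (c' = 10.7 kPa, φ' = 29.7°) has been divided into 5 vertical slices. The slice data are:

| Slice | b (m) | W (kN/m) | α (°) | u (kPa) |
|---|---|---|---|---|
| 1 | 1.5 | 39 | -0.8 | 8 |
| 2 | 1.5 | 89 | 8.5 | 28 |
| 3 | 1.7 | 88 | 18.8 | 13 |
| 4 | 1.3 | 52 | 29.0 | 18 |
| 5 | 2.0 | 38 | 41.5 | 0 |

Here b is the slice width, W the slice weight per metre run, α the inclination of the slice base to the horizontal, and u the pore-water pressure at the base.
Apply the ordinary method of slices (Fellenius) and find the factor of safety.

FS = 2.17

Ordinary method of slices: FS = Σ[c'·Δl_i + (W_i cosα_i − u_i·Δl_i)·tanφ'] / Σ W_i sinα_i, with Δl_i = b_i / cosα_i.
Slice 1: Δl = 1.5/cos(-0.8°) = 1.500 m; N'_1 = 39·cos(-0.8°) − 8·1.500 = 27.0; c'Δl = 16.05; W sinα = -0.5
Slice 2: Δl = 1.5/cos8.5° = 1.517 m; N'_2 = 89·cos8.5° − 28·1.517 = 45.6; c'Δl = 16.23; W sinα = 13.2
Slice 3: Δl = 1.7/cos18.8° = 1.796 m; N'_3 = 88·cos18.8° − 13·1.796 = 60.0; c'Δl = 19.22; W sinα = 28.4
Slice 4: Δl = 1.3/cos29.0° = 1.486 m; N'_4 = 52·cos29.0° − 18·1.486 = 18.7; c'Δl = 15.90; W sinα = 25.2
Slice 5: Δl = 2.0/cos41.5° = 2.670 m; N'_5 = 38·cos41.5° − 0·2.670 = 28.5; c'Δl = 28.57; W sinα = 25.2
Σc'Δl = 96.0 kN/m; ΣN' = 179.7 kN/m; ΣW sinα = 91.4 kN/m
Resisting = 96.0 + 179.7·tan29.7° = 96.0 + 102.5 = 198.5 kN/m
FS = 198.5 / 91.4 = 2.172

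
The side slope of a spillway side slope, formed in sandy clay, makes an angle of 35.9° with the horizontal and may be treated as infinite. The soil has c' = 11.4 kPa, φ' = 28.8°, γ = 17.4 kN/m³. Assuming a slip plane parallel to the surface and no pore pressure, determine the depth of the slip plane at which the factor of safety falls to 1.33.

Setting FS = 1.33 in FS = [c' + γz cos²β tanφ'] / [γz sinβ cosβ] and solving for z:
z = c' / [γ cosβ (FS·sinβ − cosβ·tanφ')]
  = 11.4 / [17.4·cos35.9°·(1.33·sin35.9° − cos35.9°·tan28.8°)]
  = 11.4 / [17.4·0.8100·(1.33·0.5864 − 0.8100·0.5498)]
  = 11.4 / 4.7154 = 2.418 m

z = 2.42 m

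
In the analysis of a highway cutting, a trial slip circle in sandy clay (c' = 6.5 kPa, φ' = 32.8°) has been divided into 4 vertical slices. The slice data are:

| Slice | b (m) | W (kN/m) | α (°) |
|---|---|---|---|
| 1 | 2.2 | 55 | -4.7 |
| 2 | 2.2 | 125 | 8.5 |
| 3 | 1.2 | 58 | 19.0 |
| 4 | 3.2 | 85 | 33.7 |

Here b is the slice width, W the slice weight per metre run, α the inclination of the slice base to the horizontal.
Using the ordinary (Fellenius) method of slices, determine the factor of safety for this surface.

FS = 3.22

Ordinary method of slices: FS = Σ[c'·Δl_i + (W_i cosα_i)·tanφ'] / Σ W_i sinα_i, with Δl_i = b_i / cosα_i.
Slice 1: Δl = 2.2/cos(-4.7°) = 2.207 m; N'_1 = 55·cos(-4.7°) = 54.8; c'Δl = 14.35; W sinα = -4.5
Slice 2: Δl = 2.2/cos8.5° = 2.224 m; N'_2 = 125·cos8.5° = 123.6; c'Δl = 14.46; W sinα = 18.5
Slice 3: Δl = 1.2/cos19.0° = 1.269 m; N'_3 = 58·cos19.0° = 54.8; c'Δl = 8.25; W sinα = 18.9
Slice 4: Δl = 3.2/cos33.7° = 3.846 m; N'_4 = 85·cos33.7° = 70.7; c'Δl = 25.00; W sinα = 47.2
Σc'Δl = 62.1 kN/m; ΣN' = 304.0 kN/m; ΣW sinα = 80.0 kN/m
Resisting = 62.1 + 304.0·tan32.8° = 62.1 + 195.9 = 258.0 kN/m
FS = 258.0 / 80.0 = 3.224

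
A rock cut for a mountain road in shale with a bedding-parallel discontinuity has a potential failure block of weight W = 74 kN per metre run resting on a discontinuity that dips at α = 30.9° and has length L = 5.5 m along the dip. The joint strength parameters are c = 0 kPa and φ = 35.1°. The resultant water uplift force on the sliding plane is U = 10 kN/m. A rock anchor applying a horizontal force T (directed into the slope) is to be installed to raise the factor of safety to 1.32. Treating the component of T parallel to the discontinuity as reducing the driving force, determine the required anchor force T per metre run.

T = 8 kN/m

Resolving forces along and normal to the sliding plane, with the horizontal anchor force T adding T·sinα to the effective normal force and T·cosα acting up the plane against the driving force:
FS = [cL + (W cosα − U + T sinα) tanφ] / [W sinα − T cosα]
Without the anchor: N' = 53.5 kN/m, driving T_d = 38.0 kN/m, resisting R = 0·5.5 + 53.5·tan35.1° = 37.6 kN/m, FS = 0.99.
Setting FS = 1.32 and solving for T:
1.32·(38.0 − T cos30.9°) = 37.6 + T sin30.9°·tan35.1°
T·(sin30.9°·tan35.1° + 1.32·cos30.9°) = 1.32·38.0 − 37.6
T·(0.5135·0.7028 + 1.32·0.8581) = 50.2 − 37.6 = 12.6
T·1.4936 = 12.6
T = 8.4 kN/m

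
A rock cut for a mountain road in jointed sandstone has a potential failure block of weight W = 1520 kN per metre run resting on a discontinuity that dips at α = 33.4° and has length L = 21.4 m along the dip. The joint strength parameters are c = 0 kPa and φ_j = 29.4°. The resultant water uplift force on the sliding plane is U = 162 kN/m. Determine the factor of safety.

FS = 0.75

Resolving the block weight along and normal to the plane and applying the Mohr–Coulomb strength on the joint:
N' = W cosα − U = 1520·cos33.4° − 162 = 1107.0 kN/m
Driving force T = W sinα = 1520·sin33.4° = 836.7 kN/m
Resisting force R = c·L + N'·tanφ_j = 0·21.4 + 1107.0·tan29.4° = 0.0 + 623.7 = 623.7 kN/m
FS = R / T = 623.7 / 836.7 = 0.745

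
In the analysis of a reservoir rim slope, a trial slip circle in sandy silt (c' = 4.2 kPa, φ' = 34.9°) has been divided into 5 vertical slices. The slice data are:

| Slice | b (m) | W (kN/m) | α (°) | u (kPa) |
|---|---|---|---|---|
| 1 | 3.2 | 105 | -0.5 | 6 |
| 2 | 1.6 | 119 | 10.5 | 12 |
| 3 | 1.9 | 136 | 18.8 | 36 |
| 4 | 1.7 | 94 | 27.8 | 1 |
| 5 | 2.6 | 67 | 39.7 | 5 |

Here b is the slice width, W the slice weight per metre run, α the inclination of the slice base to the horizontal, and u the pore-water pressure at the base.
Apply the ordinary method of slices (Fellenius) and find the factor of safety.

FS = 1.98

Ordinary method of slices: FS = Σ[c'·Δl_i + (W_i cosα_i − u_i·Δl_i)·tanφ'] / Σ W_i sinα_i, with Δl_i = b_i / cosα_i.
Slice 1: Δl = 3.2/cos(-0.5°) = 3.200 m; N'_1 = 105·cos(-0.5°) − 6·3.200 = 85.8; c'Δl = 13.44; W sinα = -0.9
Slice 2: Δl = 1.6/cos10.5° = 1.627 m; N'_2 = 119·cos10.5° − 12·1.627 = 97.5; c'Δl = 6.83; W sinα = 21.7
Slice 3: Δl = 1.9/cos18.8° = 2.007 m; N'_3 = 136·cos18.8° − 36·2.007 = 56.5; c'Δl = 8.43; W sinα = 43.8
Slice 4: Δl = 1.7/cos27.8° = 1.922 m; N'_4 = 94·cos27.8° − 1·1.922 = 81.2; c'Δl = 8.07; W sinα = 43.8
Slice 5: Δl = 2.6/cos39.7° = 3.379 m; N'_5 = 67·cos39.7° − 5·3.379 = 34.7; c'Δl = 14.19; W sinα = 42.8
Σc'Δl = 51.0 kN/m; ΣN' = 355.6 kN/m; ΣW sinα = 151.2 kN/m
Resisting = 51.0 + 355.6·tan34.9° = 51.0 + 248.1 = 299.1 kN/m
FS = 299.1 / 151.2 = 1.978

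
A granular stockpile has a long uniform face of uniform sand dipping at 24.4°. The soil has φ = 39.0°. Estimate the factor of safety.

For a dry cohesionless infinite slope the factor of safety is FS = tanφ / tanβ.
FS = tan39.0° / tan24.4° = 0.8098 / 0.4536 = 1.785

FS = 1.79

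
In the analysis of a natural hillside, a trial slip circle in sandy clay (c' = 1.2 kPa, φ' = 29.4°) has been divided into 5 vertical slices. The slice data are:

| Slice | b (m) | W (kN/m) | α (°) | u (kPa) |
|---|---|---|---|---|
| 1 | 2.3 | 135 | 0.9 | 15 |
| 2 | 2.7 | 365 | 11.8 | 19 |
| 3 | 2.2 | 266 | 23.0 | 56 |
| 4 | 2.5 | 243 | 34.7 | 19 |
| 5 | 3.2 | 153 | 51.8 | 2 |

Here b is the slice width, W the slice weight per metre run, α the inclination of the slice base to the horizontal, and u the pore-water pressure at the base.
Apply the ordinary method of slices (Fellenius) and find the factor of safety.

FS = 1.00

Ordinary method of slices: FS = Σ[c'·Δl_i + (W_i cosα_i − u_i·Δl_i)·tanφ'] / Σ W_i sinα_i, with Δl_i = b_i / cosα_i.
Slice 1: Δl = 2.3/cos0.9° = 2.300 m; N'_1 = 135·cos0.9° − 15·2.300 = 100.5; c'Δl = 2.76; W sinα = 2.1
Slice 2: Δl = 2.7/cos11.8° = 2.758 m; N'_2 = 365·cos11.8° − 19·2.758 = 304.9; c'Δl = 3.31; W sinα = 74.6
Slice 3: Δl = 2.2/cos23.0° = 2.390 m; N'_3 = 266·cos23.0° − 56·2.390 = 111.0; c'Δl = 2.87; W sinα = 103.9
Slice 4: Δl = 2.5/cos34.7° = 3.041 m; N'_4 = 243·cos34.7° − 19·3.041 = 142.0; c'Δl = 3.65; W sinα = 138.3
Slice 5: Δl = 3.2/cos51.8° = 5.175 m; N'_5 = 153·cos51.8° − 2·5.175 = 84.3; c'Δl = 6.21; W sinα = 120.2
Σc'Δl = 18.8 kN/m; ΣN' = 742.6 kN/m; ΣW sinα = 439.3 kN/m
Resisting = 18.8 + 742.6·tan29.4° = 18.8 + 418.5 = 437.3 kN/m
FS = 437.3 / 439.3 = 0.995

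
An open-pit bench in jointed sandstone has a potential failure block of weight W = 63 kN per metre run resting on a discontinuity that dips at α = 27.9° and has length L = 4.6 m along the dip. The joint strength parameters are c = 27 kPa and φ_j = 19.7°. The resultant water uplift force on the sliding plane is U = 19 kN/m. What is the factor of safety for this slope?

Resolving the block weight along and normal to the plane and applying the Mohr–Coulomb strength on the joint:
N' = W cosα − U = 63·cos27.9° − 19 = 36.7 kN/m
Driving force T = W sinα = 63·sin27.9° = 29.5 kN/m
Resisting force R = c·L + N'·tanφ_j = 27·4.6 + 36.7·tan19.7° = 124.2 + 13.1 = 137.3 kN/m
FS = R / T = 137.3 / 29.5 = 4.659

FS = 4.66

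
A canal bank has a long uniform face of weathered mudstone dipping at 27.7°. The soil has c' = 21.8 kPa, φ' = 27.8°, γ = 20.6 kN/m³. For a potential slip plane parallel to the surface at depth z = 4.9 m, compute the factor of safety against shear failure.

FS = 1.53

For an infinite slope with a slip plane parallel to the surface (no pore pressure): FS = [c' + γz cos²β tanφ'] / [γz sinβ cosβ].
γz = 20.6·4.9 = 100.94 kN/m²
Numerator = 21.8 + 100.94·cos²27.7°·tan27.8° = 21.8 + 100.94·0.7839·0.5272 = 63.520 kPa
Denominator = 100.94·sin27.7°·cos27.7° = 100.94·0.4648·0.8854 = 41.544 kPa
FS = 63.520 / 41.544 = 1.529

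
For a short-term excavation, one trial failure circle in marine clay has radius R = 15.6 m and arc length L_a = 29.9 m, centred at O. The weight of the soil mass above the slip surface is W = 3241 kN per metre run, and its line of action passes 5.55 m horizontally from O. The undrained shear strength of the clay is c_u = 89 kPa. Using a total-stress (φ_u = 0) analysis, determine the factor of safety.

Taking moments about the centre O, the resisting moment is provided by the undrained shear strength acting along the arc:
M_R = c_u·L_a·R = 89·29.90·15.6 = 41513.2 kN·m/m
M_D = W·d = 3241·5.55 = 17987.5 kN·m/m
FS = M_R / M_D = 41513.2 / 17987.5 = 2.308

FS = 2.31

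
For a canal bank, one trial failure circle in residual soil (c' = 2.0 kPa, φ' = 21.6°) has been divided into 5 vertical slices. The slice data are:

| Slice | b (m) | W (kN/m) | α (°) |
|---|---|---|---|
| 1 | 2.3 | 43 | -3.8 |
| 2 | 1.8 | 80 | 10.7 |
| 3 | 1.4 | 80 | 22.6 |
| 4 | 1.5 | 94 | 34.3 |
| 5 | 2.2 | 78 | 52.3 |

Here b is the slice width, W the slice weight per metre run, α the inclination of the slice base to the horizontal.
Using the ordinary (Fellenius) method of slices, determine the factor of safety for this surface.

FS = 0.95

Ordinary method of slices: FS = Σ[c'·Δl_i + (W_i cosα_i)·tanφ'] / Σ W_i sinα_i, with Δl_i = b_i / cosα_i.
Slice 1: Δl = 2.3/cos(-3.8°) = 2.305 m; N'_1 = 43·cos(-3.8°) = 42.9; c'Δl = 4.61; W sinα = -2.8
Slice 2: Δl = 1.8/cos10.7° = 1.832 m; N'_2 = 80·cos10.7° = 78.6; c'Δl = 3.66; W sinα = 14.9
Slice 3: Δl = 1.4/cos22.6° = 1.516 m; N'_3 = 80·cos22.6° = 73.9; c'Δl = 3.03; W sinα = 30.7
Slice 4: Δl = 1.5/cos34.3° = 1.816 m; N'_4 = 94·cos34.3° = 77.7; c'Δl = 3.63; W sinα = 53.0
Slice 5: Δl = 2.2/cos52.3° = 3.598 m; N'_5 = 78·cos52.3° = 47.7; c'Δl = 7.20; W sinα = 61.7
Σc'Δl = 22.1 kN/m; ΣN' = 320.7 kN/m; ΣW sinα = 157.4 kN/m
Resisting = 22.1 + 320.7·tan21.6° = 22.1 + 127.0 = 149.1 kN/m
FS = 149.1 / 157.4 = 0.947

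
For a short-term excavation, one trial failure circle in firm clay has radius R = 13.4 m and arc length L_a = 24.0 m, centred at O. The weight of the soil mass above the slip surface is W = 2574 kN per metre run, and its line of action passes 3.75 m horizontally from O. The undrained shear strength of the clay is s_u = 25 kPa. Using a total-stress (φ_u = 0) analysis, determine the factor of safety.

FS = 0.83

Taking moments about the centre O, the resisting moment is provided by the undrained shear strength acting along the arc:
M_R = s_u·L_a·R = 25·24.00·13.4 = 8040.0 kN·m/m
M_D = W·d = 2574·3.75 = 9652.5 kN·m/m
FS = M_R / M_D = 8040.0 / 9652.5 = 0.833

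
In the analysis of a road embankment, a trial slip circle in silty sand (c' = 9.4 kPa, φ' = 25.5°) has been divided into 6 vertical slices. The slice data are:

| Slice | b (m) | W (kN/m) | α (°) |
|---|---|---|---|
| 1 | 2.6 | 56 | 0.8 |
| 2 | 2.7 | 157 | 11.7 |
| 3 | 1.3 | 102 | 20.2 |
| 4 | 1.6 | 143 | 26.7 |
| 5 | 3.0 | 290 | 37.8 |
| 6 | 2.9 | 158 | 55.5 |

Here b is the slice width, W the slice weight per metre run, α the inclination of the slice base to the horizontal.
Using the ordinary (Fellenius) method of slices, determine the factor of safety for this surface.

Ordinary method of slices: FS = Σ[c'·Δl_i + (W_i cosα_i)·tanφ'] / Σ W_i sinα_i, with Δl_i = b_i / cosα_i.
Slice 1: Δl = 2.6/cos0.8° = 2.600 m; N'_1 = 56·cos0.8° = 56.0; c'Δl = 24.44; W sinα = 0.8
Slice 2: Δl = 2.7/cos11.7° = 2.757 m; N'_2 = 157·cos11.7° = 153.7; c'Δl = 25.92; W sinα = 31.8
Slice 3: Δl = 1.3/cos20.2° = 1.385 m; N'_3 = 102·cos20.2° = 95.7; c'Δl = 13.02; W sinα = 35.2
Slice 4: Δl = 1.6/cos26.7° = 1.791 m; N'_4 = 143·cos26.7° = 127.8; c'Δl = 16.84; W sinα = 64.3
Slice 5: Δl = 3.0/cos37.8° = 3.797 m; N'_5 = 290·cos37.8° = 229.1; c'Δl = 35.69; W sinα = 177.7
Slice 6: Δl = 2.9/cos55.5° = 5.120 m; N'_6 = 158·cos55.5° = 89.5; c'Δl = 48.13; W sinα = 130.2
Σc'Δl = 164.0 kN/m; ΣN' = 751.8 kN/m; ΣW sinα = 440.0 kN/m
Resisting = 164.0 + 751.8·tan25.5° = 164.0 + 358.6 = 522.6 kN/m
FS = 522.6 / 440.0 = 1.188

FS = 1.19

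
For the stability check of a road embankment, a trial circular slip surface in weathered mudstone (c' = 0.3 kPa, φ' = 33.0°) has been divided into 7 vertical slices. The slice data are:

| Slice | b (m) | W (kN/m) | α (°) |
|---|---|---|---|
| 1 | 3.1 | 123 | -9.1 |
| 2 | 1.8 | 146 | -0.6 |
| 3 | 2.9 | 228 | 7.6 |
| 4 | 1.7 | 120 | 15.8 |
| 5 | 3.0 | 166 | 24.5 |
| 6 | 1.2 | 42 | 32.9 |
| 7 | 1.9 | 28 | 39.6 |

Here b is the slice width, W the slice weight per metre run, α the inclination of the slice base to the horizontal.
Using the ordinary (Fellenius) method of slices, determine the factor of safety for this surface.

Ordinary method of slices: FS = Σ[c'·Δl_i + (W_i cosα_i)·tanφ'] / Σ W_i sinα_i, with Δl_i = b_i / cosα_i.
Slice 1: Δl = 3.1/cos(-9.1°) = 3.140 m; N'_1 = 123·cos(-9.1°) = 121.5; c'Δl = 0.94; W sinα = -19.5
Slice 2: Δl = 1.8/cos(-0.6°) = 1.800 m; N'_2 = 146·cos(-0.6°) = 146.0; c'Δl = 0.54; W sinα = -1.5
Slice 3: Δl = 2.9/cos7.6° = 2.926 m; N'_3 = 228·cos7.6° = 226.0; c'Δl = 0.88; W sinα = 30.2
Slice 4: Δl = 1.7/cos15.8° = 1.767 m; N'_4 = 120·cos15.8° = 115.5; c'Δl = 0.53; W sinα = 32.7
Slice 5: Δl = 3.0/cos24.5° = 3.297 m; N'_5 = 166·cos24.5° = 151.1; c'Δl = 0.99; W sinα = 68.8
Slice 6: Δl = 1.2/cos32.9° = 1.429 m; N'_6 = 42·cos32.9° = 35.3; c'Δl = 0.43; W sinα = 22.8
Slice 7: Δl = 1.9/cos39.6° = 2.466 m; N'_7 = 28·cos39.6° = 21.6; c'Δl = 0.74; W sinα = 17.8
Σc'Δl = 5.0 kN/m; ΣN' = 816.8 kN/m; ΣW sinα = 151.3 kN/m
Resisting = 5.0 + 816.8·tan33.0° = 5.0 + 530.4 = 535.5 kN/m
FS = 535.5 / 151.3 = 3.538

FS = 3.54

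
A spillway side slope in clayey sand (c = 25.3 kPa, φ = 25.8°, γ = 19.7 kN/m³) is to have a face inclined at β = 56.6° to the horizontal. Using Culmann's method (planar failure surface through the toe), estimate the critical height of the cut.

H_c = 27.38 m

Culmann's analysis gives the critical failure plane at α_cr = (β + φ)/2 = (56.6 + 25.8)/2 = 41.2°, and the critical height
H_c = (4c/γ) · sinβ cosφ / [1 − cos(β − φ)]
    = (4·25.3/19.7) · sin56.6°·cos25.8° / [1 − cos(30.8°)]
    = 5.137 · 0.8348·0.9003 / [1 − 0.8590]
    = 5.137 · 0.7516 / 0.1410
    = 27.38 m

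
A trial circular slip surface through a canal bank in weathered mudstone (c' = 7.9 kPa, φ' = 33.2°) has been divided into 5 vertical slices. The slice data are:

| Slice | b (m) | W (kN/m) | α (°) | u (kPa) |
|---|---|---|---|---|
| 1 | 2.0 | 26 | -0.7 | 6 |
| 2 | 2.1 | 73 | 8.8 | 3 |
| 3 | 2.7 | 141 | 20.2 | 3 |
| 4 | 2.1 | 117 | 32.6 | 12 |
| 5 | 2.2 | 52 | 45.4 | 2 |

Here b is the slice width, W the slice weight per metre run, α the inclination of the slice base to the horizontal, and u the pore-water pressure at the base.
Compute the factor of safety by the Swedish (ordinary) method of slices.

Ordinary method of slices: FS = Σ[c'·Δl_i + (W_i cosα_i − u_i·Δl_i)·tanφ'] / Σ W_i sinα_i, with Δl_i = b_i / cosα_i.
Slice 1: Δl = 2.0/cos(-0.7°) = 2.000 m; N'_1 = 26·cos(-0.7°) − 6·2.000 = 14.0; c'Δl = 15.80; W sinα = -0.3
Slice 2: Δl = 2.1/cos8.8° = 2.125 m; N'_2 = 73·cos8.8° − 3·2.125 = 65.8; c'Δl = 16.79; W sinα = 11.2
Slice 3: Δl = 2.7/cos20.2° = 2.877 m; N'_3 = 141·cos20.2° − 3·2.877 = 123.7; c'Δl = 22.73; W sinα = 48.7
Slice 4: Δl = 2.1/cos32.6° = 2.493 m; N'_4 = 117·cos32.6° − 12·2.493 = 68.7; c'Δl = 19.69; W sinα = 63.0
Slice 5: Δl = 2.2/cos45.4° = 3.133 m; N'_5 = 52·cos45.4° − 2·3.133 = 30.2; c'Δl = 24.75; W sinα = 37.0
Σc'Δl = 99.8 kN/m; ΣN' = 302.4 kN/m; ΣW sinα = 159.6 kN/m
Resisting = 99.8 + 302.4·tan33.2° = 99.8 + 197.9 = 297.6 kN/m
FS = 297.6 / 159.6 = 1.865

FS = 1.86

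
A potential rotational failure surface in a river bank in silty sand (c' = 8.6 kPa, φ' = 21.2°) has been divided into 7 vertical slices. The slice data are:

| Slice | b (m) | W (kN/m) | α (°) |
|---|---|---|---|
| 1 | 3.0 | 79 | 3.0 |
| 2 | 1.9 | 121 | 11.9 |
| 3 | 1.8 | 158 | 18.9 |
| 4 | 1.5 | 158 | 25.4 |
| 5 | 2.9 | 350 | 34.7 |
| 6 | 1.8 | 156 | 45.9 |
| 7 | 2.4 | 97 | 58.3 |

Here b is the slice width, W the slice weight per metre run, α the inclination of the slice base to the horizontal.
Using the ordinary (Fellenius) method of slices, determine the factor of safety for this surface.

FS = 0.98

Ordinary method of slices: FS = Σ[c'·Δl_i + (W_i cosα_i)·tanφ'] / Σ W_i sinα_i, with Δl_i = b_i / cosα_i.
Slice 1: Δl = 3.0/cos3.0° = 3.004 m; N'_1 = 79·cos3.0° = 78.9; c'Δl = 25.84; W sinα = 4.1
Slice 2: Δl = 1.9/cos11.9° = 1.942 m; N'_2 = 121·cos11.9° = 118.4; c'Δl = 16.70; W sinα = 25.0
Slice 3: Δl = 1.8/cos18.9° = 1.903 m; N'_3 = 158·cos18.9° = 149.5; c'Δl = 16.36; W sinα = 51.2
Slice 4: Δl = 1.5/cos25.4° = 1.661 m; N'_4 = 158·cos25.4° = 142.7; c'Δl = 14.28; W sinα = 67.8
Slice 5: Δl = 2.9/cos34.7° = 3.527 m; N'_5 = 350·cos34.7° = 287.8; c'Δl = 30.34; W sinα = 199.2
Slice 6: Δl = 1.8/cos45.9° = 2.587 m; N'_6 = 156·cos45.9° = 108.6; c'Δl = 22.24; W sinα = 112.0
Slice 7: Δl = 2.4/cos58.3° = 4.567 m; N'_7 = 97·cos58.3° = 51.0; c'Δl = 39.28; W sinα = 82.5
Σc'Δl = 165.0 kN/m; ΣN' = 936.8 kN/m; ΣW sinα = 541.8 kN/m
Resisting = 165.0 + 936.8·tan21.2° = 165.0 + 363.4 = 528.4 kN/m
FS = 528.4 / 541.8 = 0.975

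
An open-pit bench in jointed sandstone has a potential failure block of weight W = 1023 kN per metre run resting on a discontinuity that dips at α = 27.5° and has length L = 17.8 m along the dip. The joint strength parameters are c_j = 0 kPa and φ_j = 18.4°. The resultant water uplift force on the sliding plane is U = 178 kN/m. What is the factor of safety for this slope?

Resolving the block weight along and normal to the plane and applying the Mohr–Coulomb strength on the joint:
N' = W cosα − U = 1023·cos27.5° − 178 = 729.4 kN/m
Driving force T = W sinα = 1023·sin27.5° = 472.4 kN/m
Resisting force R = c_j·L + N'·tanφ_j = 0·17.8 + 729.4·tan18.4° = 0.0 + 242.6 = 242.6 kN/m
FS = R / T = 242.6 / 472.4 = 0.514

FS = 0.51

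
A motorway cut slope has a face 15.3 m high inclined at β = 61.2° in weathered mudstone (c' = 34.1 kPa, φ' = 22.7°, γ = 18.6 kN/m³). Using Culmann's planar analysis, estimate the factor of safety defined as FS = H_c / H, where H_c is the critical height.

H_c = (4c'/γ) · sinβ cosφ' / [1 − cos(β − φ')]
    = (4·34.1/18.6) · sin61.2°·cos22.7° / [1 − cos38.5°]
    = 7.333 · 0.8084 / 0.2174 = 27.27 m
FS = H_c / H = 27.27 / 15.3 = 1.782

FS = 1.78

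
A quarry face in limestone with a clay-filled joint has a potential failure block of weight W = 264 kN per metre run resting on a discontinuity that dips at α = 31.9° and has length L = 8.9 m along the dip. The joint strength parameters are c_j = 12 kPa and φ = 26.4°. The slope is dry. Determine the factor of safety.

FS = 1.56

Resolving the block weight along and normal to the plane and applying the Mohr–Coulomb strength on the joint:
N' = W cosα = 264·cos31.9° = 224.1 kN/m
Driving force T = W sinα = 264·sin31.9° = 139.5 kN/m
Resisting force R = c_j·L + N'·tanφ = 12·8.9 + 224.1·tan26.4° = 106.8 + 111.3 = 218.1 kN/m
FS = R / T = 218.1 / 139.5 = 1.563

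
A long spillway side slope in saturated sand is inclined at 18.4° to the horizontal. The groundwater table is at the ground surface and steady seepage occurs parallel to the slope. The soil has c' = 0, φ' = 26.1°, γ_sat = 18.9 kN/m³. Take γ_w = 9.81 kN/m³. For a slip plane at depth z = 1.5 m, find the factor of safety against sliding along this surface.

With seepage parallel to the slope and the water table at the surface, the effective normal stress on the slip plane uses the buoyant unit weight γ' = γ_sat − γ_w while the driving shear stress uses γ_sat:
FS = [c' + γ' z cos²β tanφ'] / [γ_sat z sinβ cosβ]
(For c' = 0 this reduces to FS = (γ'/γ_sat)·tanφ'/tanβ.)
γ' = 18.9 − 9.81 = 9.09 kN/m³
Numerator = 0.0 + 9.09·1.5·cos²18.4°·tan26.1° = 0.0 + 9.09·1.5·0.9004·0.4899 = 6.014 kPa
Denominator = 18.9·1.5·sin18.4°·cos18.4° = 18.9·1.5·0.3156·0.9489 = 8.491 kPa
FS = 6.014 / 8.491 = 0.708

FS = 0.71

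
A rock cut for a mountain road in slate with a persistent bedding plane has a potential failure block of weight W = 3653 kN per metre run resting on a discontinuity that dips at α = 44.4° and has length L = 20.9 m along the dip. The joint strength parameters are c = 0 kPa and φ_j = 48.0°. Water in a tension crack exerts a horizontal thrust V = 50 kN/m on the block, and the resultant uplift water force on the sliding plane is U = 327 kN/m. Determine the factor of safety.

FS = 0.96

Resolving the block weight along and normal to the plane and applying the Mohr–Coulomb strength on the joint:
N' = W cosα − U − V sinα = 3653·cos44.4° − 327 − 50·sin44.4° = 2248.0 kN/m
Driving force T = W sinα + V cosα = 3653·sin44.4° + 50·cos44.4° = 2591.6 kN/m
Resisting force R = c·L + N'·tanφ_j = 0·20.9 + 2248.0·tan48.0° = 0.0 + 2496.6 = 2496.6 kN/m
FS = R / T = 2496.6 / 2591.6 = 0.963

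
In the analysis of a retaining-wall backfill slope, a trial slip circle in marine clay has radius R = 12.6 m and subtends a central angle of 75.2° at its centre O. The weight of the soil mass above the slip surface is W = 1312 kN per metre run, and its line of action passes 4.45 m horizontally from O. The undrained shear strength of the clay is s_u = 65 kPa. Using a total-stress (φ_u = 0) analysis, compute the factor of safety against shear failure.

FS = 2.32

Taking moments about the centre O, the resisting moment is provided by the undrained shear strength acting along the arc:
Arc length L_a = R·θ = 12.6·(75.2°·π/180) = 12.6·1.3125 = 16.54 m
M_R = s_u·L_a·R = 65·16.54·12.6 = 13544.1 kN·m/m
M_D = W·d = 1312·4.45 = 5838.4 kN·m/m
FS = M_R / M_D = 13544.1 / 5838.4 = 2.320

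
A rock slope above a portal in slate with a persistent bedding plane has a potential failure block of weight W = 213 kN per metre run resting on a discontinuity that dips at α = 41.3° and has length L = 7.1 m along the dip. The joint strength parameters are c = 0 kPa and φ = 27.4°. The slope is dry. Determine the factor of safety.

Resolving the block weight along and normal to the plane and applying the Mohr–Coulomb strength on the joint:
N' = W cosα = 213·cos41.3° = 160.0 kN/m
Driving force T = W sinα = 213·sin41.3° = 140.6 kN/m
Resisting force R = c·L + N'·tanφ = 0·7.1 + 160.0·tan27.4° = 0.0 + 82.9 = 82.9 kN/m
FS = R / T = 82.9 / 140.6 = 0.590

FS = 0.59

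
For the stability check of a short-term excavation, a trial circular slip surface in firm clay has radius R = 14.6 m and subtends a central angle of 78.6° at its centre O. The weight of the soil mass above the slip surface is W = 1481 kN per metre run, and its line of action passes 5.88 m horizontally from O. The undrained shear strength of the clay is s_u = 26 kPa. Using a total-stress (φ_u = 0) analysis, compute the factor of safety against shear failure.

FS = 0.87

Taking moments about the centre O, the resisting moment is provided by the undrained shear strength acting along the arc:
Arc length L_a = R·θ = 14.6·(78.6°·π/180) = 14.6·1.3718 = 20.03 m
M_R = s_u·L_a·R = 26·20.03·14.6 = 7602.9 kN·m/m
M_D = W·d = 1481·5.88 = 8708.3 kN·m/m
FS = M_R / M_D = 7602.9 / 8708.3 = 0.873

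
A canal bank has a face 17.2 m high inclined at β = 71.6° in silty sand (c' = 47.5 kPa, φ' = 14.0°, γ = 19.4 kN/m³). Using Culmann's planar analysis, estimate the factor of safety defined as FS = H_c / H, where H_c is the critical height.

H_c = (4c'/γ) · sinβ cosφ' / [1 − cos(β − φ')]
    = (4·47.5/19.4) · sin71.6°·cos14.0° / [1 − cos57.6°]
    = 9.794 · 0.9207 / 0.4642 = 19.43 m
FS = H_c / H = 19.43 / 17.2 = 1.129

FS = 1.13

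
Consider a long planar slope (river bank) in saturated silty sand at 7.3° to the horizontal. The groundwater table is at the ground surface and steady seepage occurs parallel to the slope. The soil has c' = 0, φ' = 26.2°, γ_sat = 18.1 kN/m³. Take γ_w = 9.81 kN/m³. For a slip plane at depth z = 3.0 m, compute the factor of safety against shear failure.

With seepage parallel to the slope and the water table at the surface, the effective normal stress on the slip plane uses the buoyant unit weight γ' = γ_sat − γ_w while the driving shear stress uses γ_sat:
FS = [c' + γ' z cos²β tanφ'] / [γ_sat z sinβ cosβ]
(For c' = 0 this reduces to FS = (γ'/γ_sat)·tanφ'/tanβ.)
γ' = 18.1 − 9.81 = 8.29 kN/m³
Numerator = 0.0 + 8.29·3.0·cos²7.3°·tan26.2° = 0.0 + 8.29·3.0·0.9839·0.4921 = 12.040 kPa
Denominator = 18.1·3.0·sin7.3°·cos7.3° = 18.1·3.0·0.1271·0.9919 = 6.844 kPa
FS = 12.040 / 6.844 = 1.759

FS = 1.76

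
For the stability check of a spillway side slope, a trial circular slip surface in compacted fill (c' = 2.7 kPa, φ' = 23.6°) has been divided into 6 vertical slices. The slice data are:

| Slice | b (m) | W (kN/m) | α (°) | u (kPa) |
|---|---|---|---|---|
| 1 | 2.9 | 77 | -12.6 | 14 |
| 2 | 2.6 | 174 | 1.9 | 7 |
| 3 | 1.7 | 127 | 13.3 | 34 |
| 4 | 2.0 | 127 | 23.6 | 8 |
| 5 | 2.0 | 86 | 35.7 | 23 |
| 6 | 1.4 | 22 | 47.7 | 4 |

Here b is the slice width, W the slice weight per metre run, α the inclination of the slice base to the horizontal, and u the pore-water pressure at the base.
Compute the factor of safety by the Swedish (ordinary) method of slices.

Ordinary method of slices: FS = Σ[c'·Δl_i + (W_i cosα_i − u_i·Δl_i)·tanφ'] / Σ W_i sinα_i, with Δl_i = b_i / cosα_i.
Slice 1: Δl = 2.9/cos(-12.6°) = 2.972 m; N'_1 = 77·cos(-12.6°) − 14·2.972 = 33.5; c'Δl = 8.02; W sinα = -16.8
Slice 2: Δl = 2.6/cos1.9° = 2.601 m; N'_2 = 174·cos1.9° − 7·2.601 = 155.7; c'Δl = 7.02; W sinα = 5.8
Slice 3: Δl = 1.7/cos13.3° = 1.747 m; N'_3 = 127·cos13.3° − 34·1.747 = 64.2; c'Δl = 4.72; W sinα = 29.2
Slice 4: Δl = 2.0/cos23.6° = 2.183 m; N'_4 = 127·cos23.6° − 8·2.183 = 98.9; c'Δl = 5.89; W sinα = 50.8
Slice 5: Δl = 2.0/cos35.7° = 2.463 m; N'_5 = 86·cos35.7° − 23·2.463 = 13.2; c'Δl = 6.65; W sinα = 50.2
Slice 6: Δl = 1.4/cos47.7° = 2.080 m; N'_6 = 22·cos47.7° − 4·2.080 = 6.5; c'Δl = 5.62; W sinα = 16.3
Σc'Δl = 37.9 kN/m; ΣN' = 372.0 kN/m; ΣW sinα = 135.5 kN/m
Resisting = 37.9 + 372.0·tan23.6° = 37.9 + 162.5 = 200.5 kN/m
FS = 200.5 / 135.5 = 1.480

FS = 1.48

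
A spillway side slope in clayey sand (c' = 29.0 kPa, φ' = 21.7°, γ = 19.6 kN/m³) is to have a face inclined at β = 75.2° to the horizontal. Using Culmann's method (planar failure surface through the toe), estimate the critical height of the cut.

H_c = 13.12 m

Culmann's analysis gives the critical failure plane at α_cr = (β + φ')/2 = (75.2 + 21.7)/2 = 48.5°, and the critical height
H_c = (4c'/γ) · sinβ cosφ' / [1 − cos(β − φ')]
    = (4·29.0/19.6) · sin75.2°·cos21.7° / [1 − cos(53.5°)]
    = 5.918 · 0.9668·0.9291 / [1 − 0.5948]
    = 5.918 · 0.8983 / 0.4052
    = 13.12 m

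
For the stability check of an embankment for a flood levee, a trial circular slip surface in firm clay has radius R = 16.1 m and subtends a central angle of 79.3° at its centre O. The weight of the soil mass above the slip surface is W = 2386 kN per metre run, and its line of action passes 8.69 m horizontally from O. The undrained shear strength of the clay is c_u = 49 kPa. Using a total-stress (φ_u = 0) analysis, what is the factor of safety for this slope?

FS = 0.85

Taking moments about the centre O, the resisting moment is provided by the undrained shear strength acting along the arc:
Arc length L_a = R·θ = 16.1·(79.3°·π/180) = 16.1·1.3840 = 22.28 m
M_R = c_u·L_a·R = 49·22.28·16.1 = 17579.2 kN·m/m
M_D = W·d = 2386·8.69 = 20734.3 kN·m/m
FS = M_R / M_D = 17579.2 / 20734.3 = 0.848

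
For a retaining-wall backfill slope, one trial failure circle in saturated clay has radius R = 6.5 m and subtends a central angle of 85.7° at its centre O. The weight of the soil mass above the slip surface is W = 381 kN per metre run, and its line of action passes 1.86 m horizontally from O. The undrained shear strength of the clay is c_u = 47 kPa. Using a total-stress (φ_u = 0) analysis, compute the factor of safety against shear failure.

Taking moments about the centre O, the resisting moment is provided by the undrained shear strength acting along the arc:
Arc length L_a = R·θ = 6.5·(85.7°·π/180) = 6.5·1.4957 = 9.72 m
M_R = c_u·L_a·R = 47·9.72·6.5 = 2970.2 kN·m/m
M_D = W·d = 381·1.86 = 708.7 kN·m/m
FS = M_R / M_D = 2970.2 / 708.7 = 4.191

FS = 4.19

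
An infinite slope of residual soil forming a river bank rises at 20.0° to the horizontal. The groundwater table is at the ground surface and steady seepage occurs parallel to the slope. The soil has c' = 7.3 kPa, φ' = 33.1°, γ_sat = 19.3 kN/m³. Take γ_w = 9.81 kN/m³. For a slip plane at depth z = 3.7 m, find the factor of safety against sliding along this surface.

With seepage parallel to the slope and the water table at the surface, the effective normal stress on the slip plane uses the buoyant unit weight γ' = γ_sat − γ_w while the driving shear stress uses γ_sat:
FS = [c' + γ' z cos²β tanφ'] / [γ_sat z sinβ cosβ]
γ' = 19.3 − 9.81 = 9.49 kN/m³
Numerator = 7.3 + 9.49·3.7·cos²20.0°·tan33.1° = 7.3 + 9.49·3.7·0.8830·0.6519 = 27.512 kPa
Denominator = 19.3·3.7·sin20.0°·cos20.0° = 19.3·3.7·0.3420·0.9397 = 22.951 kPa
FS = 27.512 / 22.951 = 1.199

FS = 1.20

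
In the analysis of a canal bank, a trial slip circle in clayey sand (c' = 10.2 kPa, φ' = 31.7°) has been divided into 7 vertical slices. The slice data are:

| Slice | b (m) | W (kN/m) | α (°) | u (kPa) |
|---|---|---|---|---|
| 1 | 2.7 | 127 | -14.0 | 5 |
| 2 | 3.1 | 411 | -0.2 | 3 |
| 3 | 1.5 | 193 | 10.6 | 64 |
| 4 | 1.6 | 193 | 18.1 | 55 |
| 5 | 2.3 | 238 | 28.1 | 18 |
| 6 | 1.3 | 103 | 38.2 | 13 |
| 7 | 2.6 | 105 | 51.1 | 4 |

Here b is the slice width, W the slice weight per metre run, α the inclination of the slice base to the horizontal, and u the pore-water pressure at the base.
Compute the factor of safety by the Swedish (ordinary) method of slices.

Ordinary method of slices: FS = Σ[c'·Δl_i + (W_i cosα_i − u_i·Δl_i)·tanφ'] / Σ W_i sinα_i, with Δl_i = b_i / cosα_i.
Slice 1: Δl = 2.7/cos(-14.0°) = 2.783 m; N'_1 = 127·cos(-14.0°) − 5·2.783 = 109.3; c'Δl = 28.38; W sinα = -30.7
Slice 2: Δl = 3.1/cos(-0.2°) = 3.100 m; N'_2 = 411·cos(-0.2°) − 3·3.100 = 401.7; c'Δl = 31.62; W sinα = -1.4
Slice 3: Δl = 1.5/cos10.6° = 1.526 m; N'_3 = 193·cos10.6° − 64·1.526 = 92.0; c'Δl = 15.57; W sinα = 35.5
Slice 4: Δl = 1.6/cos18.1° = 1.683 m; N'_4 = 193·cos18.1° − 55·1.683 = 90.9; c'Δl = 17.17; W sinα = 60.0
Slice 5: Δl = 2.3/cos28.1° = 2.607 m; N'_5 = 238·cos28.1° − 18·2.607 = 163.0; c'Δl = 26.59; W sinα = 112.1
Slice 6: Δl = 1.3/cos38.2° = 1.654 m; N'_6 = 103·cos38.2° − 13·1.654 = 59.4; c'Δl = 16.87; W sinα = 63.7
Slice 7: Δl = 2.6/cos51.1° = 4.140 m; N'_7 = 105·cos51.1° − 4·4.140 = 49.4; c'Δl = 42.23; W sinα = 81.7
Σc'Δl = 178.4 kN/m; ΣN' = 965.7 kN/m; ΣW sinα = 320.8 kN/m
Resisting = 178.4 + 965.7·tan31.7° = 178.4 + 596.5 = 774.9 kN/m
FS = 774.9 / 320.8 = 2.415

FS = 2.42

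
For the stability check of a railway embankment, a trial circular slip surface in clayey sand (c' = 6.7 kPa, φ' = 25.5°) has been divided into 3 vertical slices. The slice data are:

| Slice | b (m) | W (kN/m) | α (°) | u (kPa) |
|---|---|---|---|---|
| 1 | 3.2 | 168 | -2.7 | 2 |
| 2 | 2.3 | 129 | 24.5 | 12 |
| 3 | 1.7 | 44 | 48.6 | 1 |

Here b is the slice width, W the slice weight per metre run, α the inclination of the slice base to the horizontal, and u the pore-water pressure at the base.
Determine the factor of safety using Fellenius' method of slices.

Ordinary method of slices: FS = Σ[c'·Δl_i + (W_i cosα_i − u_i·Δl_i)·tanφ'] / Σ W_i sinα_i, with Δl_i = b_i / cosα_i.
Slice 1: Δl = 3.2/cos(-2.7°) = 3.204 m; N'_1 = 168·cos(-2.7°) − 2·3.204 = 161.4; c'Δl = 21.46; W sinα = -7.9
Slice 2: Δl = 2.3/cos24.5° = 2.528 m; N'_2 = 129·cos24.5° − 12·2.528 = 87.1; c'Δl = 16.93; W sinα = 53.5
Slice 3: Δl = 1.7/cos48.6° = 2.571 m; N'_3 = 44·cos48.6° − 1·2.571 = 26.5; c'Δl = 17.22; W sinα = 33.0
Σc'Δl = 55.6 kN/m; ΣN' = 275.0 kN/m; ΣW sinα = 78.6 kN/m
Resisting = 55.6 + 275.0·tan25.5° = 55.6 + 131.2 = 186.8 kN/m
FS = 186.8 / 78.6 = 2.377

FS = 2.38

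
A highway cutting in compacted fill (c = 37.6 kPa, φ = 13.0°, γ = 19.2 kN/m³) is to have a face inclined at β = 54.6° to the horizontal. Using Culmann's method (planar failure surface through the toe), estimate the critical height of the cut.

Culmann's analysis gives the critical failure plane at α_cr = (β + φ)/2 = (54.6 + 13.0)/2 = 33.8°, and the critical height
H_c = (4c/γ) · sinβ cosφ / [1 − cos(β − φ)]
    = (4·37.6/19.2) · sin54.6°·cos13.0° / [1 − cos(41.6°)]
    = 7.833 · 0.8151·0.9744 / [1 − 0.7478]
    = 7.833 · 0.7942 / 0.2522
    = 24.67 m

H_c = 24.67 m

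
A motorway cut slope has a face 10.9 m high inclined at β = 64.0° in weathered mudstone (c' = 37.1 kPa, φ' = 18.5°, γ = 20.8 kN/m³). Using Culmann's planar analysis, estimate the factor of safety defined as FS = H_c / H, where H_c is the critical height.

FS = 1.87

H_c = (4c'/γ) · sinβ cosφ' / [1 − cos(β − φ')]
    = (4·37.1/20.8) · sin64.0°·cos18.5° / [1 − cos45.5°]
    = 7.135 · 0.8523 / 0.2991 = 20.33 m
FS = H_c / H = 20.33 / 10.9 = 1.865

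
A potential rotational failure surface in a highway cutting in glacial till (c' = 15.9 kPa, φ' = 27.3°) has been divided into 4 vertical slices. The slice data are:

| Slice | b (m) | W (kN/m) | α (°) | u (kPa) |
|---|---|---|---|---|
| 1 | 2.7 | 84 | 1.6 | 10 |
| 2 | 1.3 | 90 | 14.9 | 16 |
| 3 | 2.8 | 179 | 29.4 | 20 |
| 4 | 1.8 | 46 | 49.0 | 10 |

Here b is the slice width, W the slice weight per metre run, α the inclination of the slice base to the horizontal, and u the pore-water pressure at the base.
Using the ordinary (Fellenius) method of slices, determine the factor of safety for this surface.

FS = 1.83

Ordinary method of slices: FS = Σ[c'·Δl_i + (W_i cosα_i − u_i·Δl_i)·tanφ'] / Σ W_i sinα_i, with Δl_i = b_i / cosα_i.
Slice 1: Δl = 2.7/cos1.6° = 2.701 m; N'_1 = 84·cos1.6° − 10·2.701 = 57.0; c'Δl = 42.95; W sinα = 2.3
Slice 2: Δl = 1.3/cos14.9° = 1.345 m; N'_2 = 90·cos14.9° − 16·1.345 = 65.5; c'Δl = 21.39; W sinα = 23.1
Slice 3: Δl = 2.8/cos29.4° = 3.214 m; N'_3 = 179·cos29.4° − 20·3.214 = 91.7; c'Δl = 51.10; W sinα = 87.9
Slice 4: Δl = 1.8/cos49.0° = 2.744 m; N'_4 = 46·cos49.0° − 10·2.744 = 2.7; c'Δl = 43.62; W sinα = 34.7
Σc'Δl = 159.1 kN/m; ΣN' = 216.8 kN/m; ΣW sinα = 148.1 kN/m
Resisting = 159.1 + 216.8·tan27.3° = 159.1 + 111.9 = 271.0 kN/m
FS = 271.0 / 148.1 = 1.830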